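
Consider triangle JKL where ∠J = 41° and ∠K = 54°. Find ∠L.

Let angle L = x. Then 41 + 54 + x = 180.
x = 180 - 95 = 85 degrees.

85 degrees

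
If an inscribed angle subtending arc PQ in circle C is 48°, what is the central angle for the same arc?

The inscribed angle theorem states that a central angle is always twice any inscribed angle that subtends the same arc.
Since the inscribed angle is 48°, the central angle = 2 × 48° = 96°.

96°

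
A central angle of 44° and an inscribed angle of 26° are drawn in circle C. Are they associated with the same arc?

By the inscribed angle theorem, the inscribed angle for a central angle of 44° should be 44° / 2 = 22°.
The given inscribed angle is 26°, which does not equal 22°.
Therefore, no, they do not correspond to the same arc.

No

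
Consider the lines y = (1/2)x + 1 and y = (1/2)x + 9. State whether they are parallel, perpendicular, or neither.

Slope of line 1: m1 = 1/2
Slope of line 2: m2 = 1/2
Two lines are parallel if and only if they have equal slopes (or both are vertical).
Here m1 = m2 = 1/2, confirming the lines are parallel.

Parallel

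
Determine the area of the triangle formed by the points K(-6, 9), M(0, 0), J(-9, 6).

The Shoelace formula computes the area from vertex coordinates by summing cross products.
For vertices (-6,9), (0,0), (-9,6):
Signed sum = -6*0 - 0*9 + 0*6 - -9*0 + -9*9 - -6*6
= 0 + 0 + -45 = -45
Area = (1/2)|-45| = 45/2.

45/2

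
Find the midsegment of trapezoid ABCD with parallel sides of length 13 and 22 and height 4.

The midsegment of a trapezoid = (base1 + base2) / 2
midsegment = (13 + 22) / 2
midsegment = 35 / 2
midsegment = 35/2

35/2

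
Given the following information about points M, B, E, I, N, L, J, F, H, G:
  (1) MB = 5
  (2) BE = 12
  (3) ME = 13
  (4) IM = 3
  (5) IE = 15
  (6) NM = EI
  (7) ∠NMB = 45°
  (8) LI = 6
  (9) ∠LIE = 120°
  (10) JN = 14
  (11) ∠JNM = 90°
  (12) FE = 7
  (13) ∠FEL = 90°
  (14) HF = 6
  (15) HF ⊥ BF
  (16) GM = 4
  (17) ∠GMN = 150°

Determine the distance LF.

Step 1: By the law of cosines on triangle LIE: LE² = 6² + 15² − 2·6·15·cos(120°) = 351, so LE = 3·√39.
Step 2: By the law of cosines on triangle LEF: LF² = (3·√39)² + 7² − 2·3·√39·7·cos(90°) = 400, so LF = 20.

Therefore, the length of LF = 20.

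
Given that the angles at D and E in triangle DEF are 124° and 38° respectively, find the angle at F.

The interior angles sum to 180°: angle F = 180 - 124 - 38 = 18°.
The triangle is obtuse (angles 124°, 38°, 18°).

18 degrees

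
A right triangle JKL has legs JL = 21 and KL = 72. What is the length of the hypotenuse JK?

By the Pythagorean theorem: JK^2 = JL^2 + KL^2
JK^2 = 21^2 + 72^2 = 441 + 5184 = 5625
JK = sqrt(5625) = 75

75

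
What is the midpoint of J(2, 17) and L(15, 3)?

M = ((x₁ + x₂)/2, (y₁ + y₂)/2)
= ((2 + 15)/2, (17 + 3)/2)
= (17/2, 20/2) = (17/2, 10)

(17/2, 10)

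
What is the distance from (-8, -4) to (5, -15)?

d = sqrt((13)^2 + (-11)^2) = sqrt(290)

sqrt(290)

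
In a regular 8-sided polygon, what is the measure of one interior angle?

Each interior angle of a regular n-gon is (n - 2) * 180 / n.
For n = 8: (8 - 2) * 180 / 8 = 1080/8 = 135 degrees.

135 degrees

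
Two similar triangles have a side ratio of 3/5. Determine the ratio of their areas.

Area scales with the square of linear dimensions. If every length is multiplied by 3/5, then the area is multiplied by (3/5)^2 = 9/25.
The area ratio is 9:25.

9:25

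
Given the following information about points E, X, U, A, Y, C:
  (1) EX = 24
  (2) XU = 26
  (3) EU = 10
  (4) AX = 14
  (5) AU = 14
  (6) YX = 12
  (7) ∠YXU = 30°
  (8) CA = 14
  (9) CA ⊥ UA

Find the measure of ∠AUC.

Step 1: By the law of cosines on triangle UAC: UC² = 14² + 14² − 2·14·14·cos(90°) = 392, so UC = 14·√2.
Step 2: By the inverse law of cosines on triangle AUC: cos(∠AUC) = (14² + (14·√2)² − 14²) / (2·14·14·√2) = 392/554.37 = 0.7071, so ∠AUC = 45°.

Therefore, the measure of angle ∠AUC = 45°.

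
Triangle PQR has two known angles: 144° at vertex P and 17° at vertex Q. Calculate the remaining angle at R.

By the triangle angle sum property, the three interior angles of any triangle add up to 180°.
We know angle P = 144° and angle Q = 17°, so their sum is 161°.
Therefore angle R = 180° - 161° = 19°.

19 degrees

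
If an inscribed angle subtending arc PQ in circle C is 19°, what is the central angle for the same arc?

By the inscribed angle theorem, the central angle is twice the inscribed angle.
Central angle = 2 × 19° = 38°

38°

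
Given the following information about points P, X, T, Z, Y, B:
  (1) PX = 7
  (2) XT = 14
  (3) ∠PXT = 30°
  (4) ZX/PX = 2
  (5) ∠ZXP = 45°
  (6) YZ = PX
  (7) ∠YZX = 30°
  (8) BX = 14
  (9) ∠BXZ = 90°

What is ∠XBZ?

From the given relations: ZX = 2·PX = 2·7 = 14.
Step 1: By the law of cosines on triangle BXZ: BZ² = 14² + 14² − 2·14·14·cos(90°) = 392, so BZ = 14·√2.
Step 2: By the inverse law of cosines on triangle XBZ: cos(∠XBZ) = (14² + (14·√2)² − 14²) / (2·14·14·√2) = 392/554.37 = 0.7071, so ∠XBZ = 45°.

Therefore, the measure of angle ∠XBZ = 45°.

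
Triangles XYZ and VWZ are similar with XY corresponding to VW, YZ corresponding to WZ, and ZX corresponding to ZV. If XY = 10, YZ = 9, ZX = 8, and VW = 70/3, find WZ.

k = 70/3/10 = 7/3. WZ = 7/3 * 9 = 21.

21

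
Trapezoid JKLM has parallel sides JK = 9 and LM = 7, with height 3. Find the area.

Area = (9 + 7) * 3 / 2 = 48 / 2 = 24

24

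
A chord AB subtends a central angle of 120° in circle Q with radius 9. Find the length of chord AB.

Chord length = 2r sin(θ/2)
= 2 × 9 × sin(120°/2)
= 2 × 9 × sin(60°)
= 9*sqrt(3)

9*sqrt(3)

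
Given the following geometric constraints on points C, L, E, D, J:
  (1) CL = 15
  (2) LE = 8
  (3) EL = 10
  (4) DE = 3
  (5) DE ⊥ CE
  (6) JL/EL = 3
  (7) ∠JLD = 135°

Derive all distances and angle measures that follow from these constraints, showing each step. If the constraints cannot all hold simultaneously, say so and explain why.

These constraints are not satisfiable: (2) LE = 8 and (3) EL = 10 assign two different lengths to the same segment. No planar figure meets all of them, so nothing further can be derived.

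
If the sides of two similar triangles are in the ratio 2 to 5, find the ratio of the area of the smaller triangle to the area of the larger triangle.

The ratio of areas of similar triangles equals the square of the side ratio.
Side ratio = 2:5
Area ratio = (2/5)^2 = 4/25 = 4:25

4:25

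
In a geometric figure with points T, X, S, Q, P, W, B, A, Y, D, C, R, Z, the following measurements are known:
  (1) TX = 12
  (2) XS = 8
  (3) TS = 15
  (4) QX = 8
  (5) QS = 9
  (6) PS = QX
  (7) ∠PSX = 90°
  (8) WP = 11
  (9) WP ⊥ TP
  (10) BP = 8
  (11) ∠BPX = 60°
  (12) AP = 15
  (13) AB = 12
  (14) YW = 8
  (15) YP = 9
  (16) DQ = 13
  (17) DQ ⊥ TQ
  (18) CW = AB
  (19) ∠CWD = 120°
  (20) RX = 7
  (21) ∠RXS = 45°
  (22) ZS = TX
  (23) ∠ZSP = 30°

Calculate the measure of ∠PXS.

From the given relations: PS = QX = 8.
Step 1: By the law of cosines on triangle XSP: XP² = 8² + 8² − 2·8·8·cos(90°) = 128, so XP = 8·√2.
Step 2: By the inverse law of cosines on triangle PXS: cos(∠PXS) = ((8·√2)² + 8² − 8²) / (2·8·√2·8) = 128/181.02 = 0.7071, so ∠PXS = 45°.

Therefore, the measure of angle ∠PXS = 45°.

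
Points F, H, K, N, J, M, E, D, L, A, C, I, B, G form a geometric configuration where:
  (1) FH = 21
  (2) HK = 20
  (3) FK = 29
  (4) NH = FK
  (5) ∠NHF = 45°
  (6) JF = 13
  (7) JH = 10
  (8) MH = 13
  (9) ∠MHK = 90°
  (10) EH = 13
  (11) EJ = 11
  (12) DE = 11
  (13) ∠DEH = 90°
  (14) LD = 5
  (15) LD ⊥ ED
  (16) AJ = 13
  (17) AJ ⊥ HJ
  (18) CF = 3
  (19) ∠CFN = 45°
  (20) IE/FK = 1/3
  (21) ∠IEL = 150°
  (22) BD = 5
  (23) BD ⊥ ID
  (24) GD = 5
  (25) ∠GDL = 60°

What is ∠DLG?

Step 1: By the law of cosines on triangle LDG: LG² = 5² + 5² − 2·5·5·cos(60°) = 25, so LG = 5.
Step 2: By the inverse law of cosines on triangle DLG: cos(∠DLG) = (5² + 5² − 5²) / (2·5·5) = 25/50 = 0.5, so ∠DLG = 60°.

Therefore, the measure of angle ∠DLG = 60°.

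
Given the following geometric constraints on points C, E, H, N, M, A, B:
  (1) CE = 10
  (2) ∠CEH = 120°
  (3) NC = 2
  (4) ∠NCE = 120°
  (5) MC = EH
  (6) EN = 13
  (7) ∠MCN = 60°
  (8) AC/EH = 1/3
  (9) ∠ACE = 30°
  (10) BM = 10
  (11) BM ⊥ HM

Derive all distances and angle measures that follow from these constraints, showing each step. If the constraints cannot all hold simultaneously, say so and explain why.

These constraints are not satisfiable: by the triangle inequality in triangle CEN, (1) CE = 10 and (3) NC = 2 force EN ≤ 10 + 2 = 12, but (6) says EN = 13. No planar figure meets all of them, so nothing further can be derived.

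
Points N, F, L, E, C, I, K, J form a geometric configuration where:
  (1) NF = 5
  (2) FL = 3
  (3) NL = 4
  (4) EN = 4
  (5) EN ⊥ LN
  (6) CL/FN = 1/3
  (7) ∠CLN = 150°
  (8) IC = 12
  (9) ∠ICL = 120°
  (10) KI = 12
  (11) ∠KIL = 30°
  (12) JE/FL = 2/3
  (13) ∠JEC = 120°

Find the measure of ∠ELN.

Step 1: By the law of cosines on triangle LNE: LE² = 4² + 4² − 2·4·4·cos(90°) = 32, so LE = 4·√2.
Step 2: By the inverse law of cosines on triangle ELN: cos(∠ELN) = ((4·√2)² + 4² − 4²) / (2·4·√2·4) = 32/45.25 = 0.7071, so ∠ELN = 45°.

Therefore, the measure of angle ∠ELN = 45°.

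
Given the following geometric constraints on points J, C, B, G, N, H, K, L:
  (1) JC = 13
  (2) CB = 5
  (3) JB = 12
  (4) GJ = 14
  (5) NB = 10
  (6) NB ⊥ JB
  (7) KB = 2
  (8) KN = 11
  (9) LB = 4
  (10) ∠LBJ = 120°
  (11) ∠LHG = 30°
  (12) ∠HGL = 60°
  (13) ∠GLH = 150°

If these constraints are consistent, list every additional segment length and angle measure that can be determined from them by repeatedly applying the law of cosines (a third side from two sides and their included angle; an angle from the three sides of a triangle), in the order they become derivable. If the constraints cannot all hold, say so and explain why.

These constraints are not satisfiable: (11), (12) and (13) are the three interior angles of triangle LHG, which must sum to 180°, but 30° + 60° + 150° = 240°. No planar figure meets all of them, so nothing further can be derived.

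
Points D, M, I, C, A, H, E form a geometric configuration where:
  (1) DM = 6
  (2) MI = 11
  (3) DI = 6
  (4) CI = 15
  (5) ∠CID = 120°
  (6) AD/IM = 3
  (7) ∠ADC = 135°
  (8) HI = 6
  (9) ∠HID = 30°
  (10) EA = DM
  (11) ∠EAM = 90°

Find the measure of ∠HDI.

Step 1: By the law of cosines on triangle DIH: DH² = 6² + 6² − 2·6·6·cos(30°) = 9.65, so DH ≈ 3.11.
Step 2: By the inverse law of cosines on triangle HDI: cos(∠HDI) = (3.11² + 6² − 6²) / (2·3.11·6) = 9.65/37.27 = 0.2588, so ∠HDI = 75°.

Therefore, the measure of angle ∠HDI = 75°.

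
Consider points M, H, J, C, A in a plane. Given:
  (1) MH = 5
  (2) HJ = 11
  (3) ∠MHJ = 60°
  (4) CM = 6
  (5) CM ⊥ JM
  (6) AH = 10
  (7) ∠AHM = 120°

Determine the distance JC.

Step 1: By the law of cosines on triangle JHM: JM² = 11² + 5² − 2·11·5·cos(60°) = 91, so JM = √91.
Step 2: By the law of cosines on triangle JMC: JC² = √91² + 6² − 2·√91·6·cos(90°) = 127, so JC = √127.

Therefore, the length of JC = √127.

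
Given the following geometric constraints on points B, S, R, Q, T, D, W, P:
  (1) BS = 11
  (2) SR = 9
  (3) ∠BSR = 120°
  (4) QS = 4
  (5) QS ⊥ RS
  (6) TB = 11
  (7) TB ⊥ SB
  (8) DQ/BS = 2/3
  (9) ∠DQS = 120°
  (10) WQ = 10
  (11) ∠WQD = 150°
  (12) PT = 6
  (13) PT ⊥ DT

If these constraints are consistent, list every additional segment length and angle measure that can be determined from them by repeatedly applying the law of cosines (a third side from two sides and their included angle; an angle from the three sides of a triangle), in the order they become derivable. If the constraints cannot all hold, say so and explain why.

The constraints are consistent. Derivable facts, in order:
After 1 step:
- BR ≈ 17.35
- DW ≈ 16.76
- RQ = √97
- SD ≈ 9.96
- ST = 11·√2
After 2 steps:
- ∠BRS = 33.3°
- ∠BST = 45°
- ∠BTS = 45°
- ∠DSQ = 39.64°
- ∠DWQ = 12.64°
- ∠QDS = 20.36°
- ∠QDW = 17.36°
- ∠QRS = 23.96°
- ∠RBS = 26.7°
- ∠RQS = 66.04°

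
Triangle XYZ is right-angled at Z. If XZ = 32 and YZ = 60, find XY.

By the Pythagorean theorem: XY^2 = XZ^2 + YZ^2
XY^2 = 32^2 + 60^2 = 1024 + 3600 = 4624
XY = sqrt(4624) = 68

68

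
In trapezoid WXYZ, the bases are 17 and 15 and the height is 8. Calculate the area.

A trapezoid's area equals the midsegment times the height.
The midsegment is (17 + 15) / 2 = 16.
Area = 16 * 8 = 128.

128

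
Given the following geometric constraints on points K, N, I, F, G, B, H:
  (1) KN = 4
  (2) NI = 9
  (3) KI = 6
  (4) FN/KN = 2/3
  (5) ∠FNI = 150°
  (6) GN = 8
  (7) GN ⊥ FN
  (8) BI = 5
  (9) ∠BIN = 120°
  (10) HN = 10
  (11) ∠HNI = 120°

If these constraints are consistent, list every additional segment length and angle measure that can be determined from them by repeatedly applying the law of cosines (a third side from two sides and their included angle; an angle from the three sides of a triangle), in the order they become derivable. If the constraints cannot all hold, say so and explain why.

The constraints are consistent. Derivable facts, in order:
After 1 step:
- FG = 8/3·√10
- IF ≈ 11.39
- IH ≈ 16.46
- NB = √151
- ∠IKN = 127.17°
- ∠INK = 32.09°
- ∠KIN = 20.74°
After 2 steps:
- ∠BNI = 20.63°
- ∠FGN = 18.43°
- ∠FIN = 6.72°
- ∠GFN = 71.57°
- ∠HIN = 31.74°
- ∠IBN = 39.37°
- ∠IFN = 23.28°
- ∠IHN = 28.26°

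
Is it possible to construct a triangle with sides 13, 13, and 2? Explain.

For three segments to close into a triangle, no single side can be as long as the other two combined.
The longest side is 13, and 2 + 13 = 15 > 13.
A triangle can be formed.

Yes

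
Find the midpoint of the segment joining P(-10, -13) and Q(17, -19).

The midpoint is the point halfway along the segment.
Move half the horizontal distance: -10 + (17 - -10)/2 = -10 + 27/2 = 7/2
Move half the vertical distance: -13 + (-19 - -13)/2 = -13 + -6/2 = -16
Midpoint = (7/2, -16)

(7/2, -16)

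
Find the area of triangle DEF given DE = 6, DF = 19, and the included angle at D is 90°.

When two sides and the included angle are known, the area formula is (1/2)ab sin(C).
The height from one side to the opposite vertex is 19 sin(90°) = 19.
Area = (1/2) * 6 * 19 = 57.

57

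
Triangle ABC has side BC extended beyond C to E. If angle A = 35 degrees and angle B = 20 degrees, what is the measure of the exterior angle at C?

Exterior angle = 35 + 20 = 55 degrees (exterior angle theorem).

55 degrees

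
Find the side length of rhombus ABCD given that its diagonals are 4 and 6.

In a rhombus, the diagonals bisect each other perpendicularly, creating four congruent right triangles.
Each triangle has legs 2 (half of 4) and 3 (half of 6).
The hypotenuse of each right triangle is a side of the rhombus:
side = sqrt(2^2 + 3^2) = sqrt(13)

sqrt(13)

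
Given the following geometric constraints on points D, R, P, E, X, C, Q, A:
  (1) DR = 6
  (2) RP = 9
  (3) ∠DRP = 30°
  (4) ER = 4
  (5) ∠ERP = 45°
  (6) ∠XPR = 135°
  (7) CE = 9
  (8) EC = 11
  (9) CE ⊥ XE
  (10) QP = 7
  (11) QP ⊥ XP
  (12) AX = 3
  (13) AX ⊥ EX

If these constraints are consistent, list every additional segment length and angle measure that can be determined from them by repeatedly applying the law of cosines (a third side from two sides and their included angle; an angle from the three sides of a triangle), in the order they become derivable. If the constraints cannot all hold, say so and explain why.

These constraints are not satisfiable: (7) CE = 9 and (8) EC = 11 assign two different lengths to the same segment. No planar figure meets all of them, so nothing further can be derived.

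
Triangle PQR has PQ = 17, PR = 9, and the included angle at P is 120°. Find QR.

Law of cosines: QR^2 = 17^2 + 9^2 - 2(17)(9)cos(120°) = 523, so QR = sqrt(523).

sqrt(523)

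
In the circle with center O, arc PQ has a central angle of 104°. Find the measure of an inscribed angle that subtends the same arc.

Inscribed angle = 104° / 2 = 52° (inscribed angle theorem).

52°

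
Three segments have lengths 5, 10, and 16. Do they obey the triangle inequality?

No.
The triangle inequality is violated: 5 + 10 = 15 ≤ 16.
These lengths cannot form a triangle.

No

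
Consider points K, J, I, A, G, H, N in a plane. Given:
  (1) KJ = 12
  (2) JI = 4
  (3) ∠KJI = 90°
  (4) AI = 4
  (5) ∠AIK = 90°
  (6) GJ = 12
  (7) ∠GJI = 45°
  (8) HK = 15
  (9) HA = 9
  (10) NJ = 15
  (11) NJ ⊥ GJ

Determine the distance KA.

Step 1: By the law of cosines on triangle KJI: KI² = 12² + 4² − 2·12·4·cos(90°) = 160, so KI = 4·√10.
Step 2: By the law of cosines on triangle KIA: KA² = (4·√10)² + 4² − 2·4·√10·4·cos(90°) = 176, so KA = 4·√11.

Therefore, the length of KA = 4·√11.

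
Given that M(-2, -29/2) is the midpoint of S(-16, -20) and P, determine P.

Using the midpoint formula: M = ((x1 + x2)/2, (y1 + y2)/2)
We know M = (-2, -29/2) and S = (-16, -20)
For x: -2 = (-16 + x2)/2, so x2 = 2*-2 - -16 = 12
For y: -29/2 = (-20 + y2)/2, so y2 = 2*-29/2 - -20 = -9
P = (12, -9)

(12, -9)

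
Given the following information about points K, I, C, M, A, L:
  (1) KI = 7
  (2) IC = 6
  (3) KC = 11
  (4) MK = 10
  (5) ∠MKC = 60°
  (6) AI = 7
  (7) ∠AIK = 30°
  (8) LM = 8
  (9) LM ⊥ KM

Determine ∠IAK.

Step 1: By the law of cosines on triangle AIK: AK² = 7² + 7² − 2·7·7·cos(30°) = 13.13, so AK ≈ 3.62.
Step 2: By the inverse law of cosines on triangle IAK: cos(∠IAK) = (7² + 3.62² − 7²) / (2·7·3.62) = 13.13/50.73 = 0.2588, so ∠IAK = 75°.

Therefore, the measure of angle ∠IAK = 75°.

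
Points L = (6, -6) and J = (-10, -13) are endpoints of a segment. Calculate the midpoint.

The midpoint is the average of the coordinates:
x: (6 + -10)/2 = -2
y: (-6 + -13)/2 = -19/2
Midpoint = (-2, -19/2)

(-2, -19/2)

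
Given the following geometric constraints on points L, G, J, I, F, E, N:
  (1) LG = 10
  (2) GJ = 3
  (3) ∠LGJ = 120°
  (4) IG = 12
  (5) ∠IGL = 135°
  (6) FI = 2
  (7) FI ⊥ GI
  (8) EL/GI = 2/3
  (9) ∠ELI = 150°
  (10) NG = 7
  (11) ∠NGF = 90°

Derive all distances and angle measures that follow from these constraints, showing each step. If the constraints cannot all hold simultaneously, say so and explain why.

The constraints are consistent.

From the given relations:
  EL = 2/3·GI = 2/3·12 = 8

Step 1: From LG = 10, GJ = 3, and ∠LGJ = 120°, by the law of cosines:
  LJ² = LG² + GJ² - 2·LG·GJ·cos(120°) = 100 + 9 + 30 = 139
  LJ = √139

Step 2: From LG = 10, GI = 12, and ∠LGI = 135°, by the law of cosines:
  LI² = LG² + GI² - 2·LG·GI·cos(135°) = 100 + 144 + 169.7 = 413.7
  LI ≈ 20.34

Step 3: From GI = 12, IF = 2, and ∠GIF = 90°, by the law of cosines:
  GF² = GI² + IF² - 2·GI·IF·cos(90°) = 144 + 4 - 0 = 148
  GF = 2·√37

Step 4: From IL = 20.34, LE = 8, and ∠ILE = 150°, by the law of cosines:
  IE² = IL² + LE² - 2·IL·LE·cos(150°) = 413.7 + 64 + 281.8 = 759.5
  IE ≈ 27.56

Step 5: From FG = 2·√37, GN = 7, and ∠FGN = 90°, by the law of cosines:
  FN² = FG² + GN² - 2·FG·GN·cos(90°) = 148 + 49 - 0 = 197
  FN = √197

Step 6: From LG = 10, LI = 20.34, GI = 12, by the inverse law of cosines:
  cos(∠GLI) = (LG² + LI² - GI²) / (2·LG·LI)
  ∠GLI = 24.66°

Step 7: From LG = 10, LJ = √139, GJ = 3, by the inverse law of cosines:
  cos(∠GLJ) = (LG² + LJ² - GJ²) / (2·LG·LJ)
  ∠GLJ = 12.73°

Step 8: From GF = 2·√37, GI = 12, FI = 2, by the inverse law of cosines:
  cos(∠FGI) = (GF² + GI² - FI²) / (2·GF·GI)
  ∠FGI = 9.46°

Step 9: From JG = 3, JL = √139, GL = 10, by the inverse law of cosines:
  cos(∠GJL) = (JG² + JL² - GL²) / (2·JG·JL)
  ∠GJL = 47.27°

Step 10: From IG = 12, IL = 20.34, GL = 10, by the inverse law of cosines:
  cos(∠GIL) = (IG² + IL² - GL²) / (2·IG·IL)
  ∠GIL = 20.34°

Step 11: From FG = 2·√37, FI = 2, GI = 12, by the inverse law of cosines:
  cos(∠GFI) = (FG² + FI² - GI²) / (2·FG·FI)
  ∠GFI = 80.54°

Step 12: From IE = 27.56, IL = 20.34, EL = 8, by the inverse law of cosines:
  cos(∠EIL) = (IE² + IL² - EL²) / (2·IE·IL)
  ∠EIL = 8.35°

Step 13: From FG = 2·√37, FN = √197, GN = 7, by the inverse law of cosines:
  cos(∠GFN) = (FG² + FN² - GN²) / (2·FG·FN)
  ∠GFN = 29.92°

Step 14: From EI = 27.56, EL = 8, IL = 20.34, by the inverse law of cosines:
  cos(∠IEL) = (EI² + EL² - IL²) / (2·EI·EL)
  ∠IEL = 21.65°

Step 15: From NF = √197, NG = 7, FG = 2·√37, by the inverse law of cosines:
  cos(∠FNG) = (NF² + NG² - FG²) / (2·NF·NG)
  ∠FNG = 60.08°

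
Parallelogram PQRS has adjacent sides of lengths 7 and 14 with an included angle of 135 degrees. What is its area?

Area = a * b * sin(theta)
Area = 7 * 14 * sin(135 degrees)
Area = 98 * sqrt(2)/2
Area = 49*sqrt(2)

49*sqrt(2)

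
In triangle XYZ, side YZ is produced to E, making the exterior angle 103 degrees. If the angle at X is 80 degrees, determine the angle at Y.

The exterior angle theorem states that an exterior angle equals the sum of the two non-adjacent interior angles.
So 103 = 80 + angle Y, which gives angle Y = 103 - 80 = 23 degrees.

23 degrees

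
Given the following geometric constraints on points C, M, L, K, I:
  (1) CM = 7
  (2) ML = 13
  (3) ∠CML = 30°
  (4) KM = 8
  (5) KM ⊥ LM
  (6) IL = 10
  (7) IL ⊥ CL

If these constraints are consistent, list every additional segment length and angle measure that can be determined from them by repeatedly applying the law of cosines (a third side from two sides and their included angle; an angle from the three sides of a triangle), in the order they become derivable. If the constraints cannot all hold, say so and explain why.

The constraints are consistent. Derivable facts, in order:
After 1 step:
- CL ≈ 7.77
- LK ≈ 15.26
After 2 steps:
- CI ≈ 12.66
- ∠CLM = 26.77°
- ∠KLM = 31.61°
- ∠LCM = 123.23°
- ∠LKM = 58.39°
After 3 steps:
- ∠CIL = 37.85°
- ∠ICL = 52.15°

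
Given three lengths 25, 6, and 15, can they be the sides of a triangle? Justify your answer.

No.
The triangle inequality is violated: 6 + 15 = 21 ≤ 25.
These lengths cannot form a triangle.

No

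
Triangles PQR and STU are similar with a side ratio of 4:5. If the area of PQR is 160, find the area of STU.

For similar figures, the area ratio equals the square of the side ratio.
Side ratio (PQR to STU) = 4:5, so area ratio = 4^2:5^2 = 16:25.
If the area of PQR is 160, then the area of STU = 160 * (25/16) = 250.

250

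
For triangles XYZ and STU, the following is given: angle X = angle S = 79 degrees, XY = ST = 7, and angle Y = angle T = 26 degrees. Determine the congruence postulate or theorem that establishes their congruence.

The given information matches ASA: Two pairs of corresponding angles and the included side are equal (Angle-Side-Angle).

ASA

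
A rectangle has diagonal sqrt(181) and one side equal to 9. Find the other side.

b = sqrt(d^2 - a^2) = sqrt(181 - 81) = sqrt(100) = 10

10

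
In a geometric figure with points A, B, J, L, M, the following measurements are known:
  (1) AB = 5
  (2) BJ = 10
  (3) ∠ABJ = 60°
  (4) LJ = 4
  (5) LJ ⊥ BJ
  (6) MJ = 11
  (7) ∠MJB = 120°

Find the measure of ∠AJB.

Step 1: By the law of cosines on triangle JBA: JA² = 10² + 5² − 2·10·5·cos(60°) = 75, so JA = 5·√3.
Step 2: By the inverse law of cosines on triangle AJB: cos(∠AJB) = ((5·√3)² + 10² − 5²) / (2·5·√3·10) = 150/173.21 = 0.866, so ∠AJB = 30°.

Therefore, the measure of angle ∠AJB = 30°.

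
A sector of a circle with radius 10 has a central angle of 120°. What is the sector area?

Sector area = π(10²)(1/3) = 100*pi/3

100*pi/3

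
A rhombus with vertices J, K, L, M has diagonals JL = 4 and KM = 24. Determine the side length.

In a rhombus, the diagonals bisect each other perpendicularly, creating four congruent right triangles.
Each triangle has legs 2 (half of 4) and 12 (half of 24).
The hypotenuse of each right triangle is a side of the rhombus:
side = sqrt(2^2 + 12^2) = sqrt(148) = 2*sqrt(37)

2*sqrt(37)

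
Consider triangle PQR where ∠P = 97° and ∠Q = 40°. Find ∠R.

The interior angles sum to 180°: angle R = 180 - 97 - 40 = 43°.
The triangle is obtuse (angles 97°, 40°, 43°).

43 degrees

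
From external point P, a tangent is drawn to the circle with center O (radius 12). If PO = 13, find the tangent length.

Let T be the point of tangency. Then OT ⊥ PT (radius ⊥ tangent).
In right triangle OTP: OP² = OT² + PT²
13² = 12² + PT²
PT² = 25, PT = 5

5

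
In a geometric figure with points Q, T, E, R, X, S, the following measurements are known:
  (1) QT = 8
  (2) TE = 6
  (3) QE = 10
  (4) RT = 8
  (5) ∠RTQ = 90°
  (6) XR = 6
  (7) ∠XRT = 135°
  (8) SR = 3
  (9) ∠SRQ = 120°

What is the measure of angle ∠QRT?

Step 1: By the law of cosines on triangle RTQ: RQ² = 8² + 8² − 2·8·8·cos(90°) = 128, so RQ = 8·√2.
Step 2: By the inverse law of cosines on triangle QRT: cos(∠QRT) = ((8·√2)² + 8² − 8²) / (2·8·√2·8) = 128/181.02 = 0.7071, so ∠QRT = 45°.

Therefore, the measure of angle ∠QRT = 45°.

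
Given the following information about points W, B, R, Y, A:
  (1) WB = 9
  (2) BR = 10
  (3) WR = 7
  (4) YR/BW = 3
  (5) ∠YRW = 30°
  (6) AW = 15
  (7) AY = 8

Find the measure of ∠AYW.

From the given relations: YR = 3·BW = 3·9 = 27.
Step 1: By the law of cosines on triangle YRW: YW² = 27² + 7² − 2·27·7·cos(30°) = 450.64, so YW ≈ 21.23.
Step 2: By the inverse law of cosines on triangle AYW: cos(∠AYW) = (8² + 21.23² − 15²) / (2·8·21.23) = 289.64/339.65 = 0.8528, so ∠AYW = 31.49°.

Therefore, the measure of angle ∠AYW = 31.49°.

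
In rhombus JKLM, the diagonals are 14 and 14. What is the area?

Area = (14 * 14) / 2 = 196 / 2 = 98

98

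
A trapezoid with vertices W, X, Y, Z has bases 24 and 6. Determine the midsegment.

The midsegment (median) of a trapezoid connects the midpoints of the non-parallel sides.
Its length is the average of the two bases: (24 + 6) / 2 = 15.

15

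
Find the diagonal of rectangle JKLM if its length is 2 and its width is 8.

d = sqrt(2^2 + 8^2) = sqrt(68) = 2*sqrt(17)

2*sqrt(17)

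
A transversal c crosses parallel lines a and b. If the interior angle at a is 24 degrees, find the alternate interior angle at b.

Alternate interior angles are equal: 24 degrees.

24 degrees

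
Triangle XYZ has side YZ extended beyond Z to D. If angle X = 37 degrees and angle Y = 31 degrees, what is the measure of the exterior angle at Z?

The interior angle at Z is 180 - 37 - 31 = 112 degrees.
The exterior angle and interior angle at Z are supplementary:
Exterior angle = 180 - 112 = 68 degrees.

68 degrees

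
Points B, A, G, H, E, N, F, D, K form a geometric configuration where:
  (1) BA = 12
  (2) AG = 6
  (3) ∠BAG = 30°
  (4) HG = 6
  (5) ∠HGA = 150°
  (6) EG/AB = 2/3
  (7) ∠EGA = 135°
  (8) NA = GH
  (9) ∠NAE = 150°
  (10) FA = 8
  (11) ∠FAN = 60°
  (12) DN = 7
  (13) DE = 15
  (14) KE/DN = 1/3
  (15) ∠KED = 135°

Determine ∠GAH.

Step 1: By the law of cosines on triangle AGH: AH² = 6² + 6² − 2·6·6·cos(150°) = 134.35, so AH ≈ 11.59.
Step 2: By the inverse law of cosines on triangle GAH: cos(∠GAH) = (6² + 11.59² − 6²) / (2·6·11.59) = 134.35/139.09 = 0.9659, so ∠GAH = 15°.

Therefore, the measure of angle ∠GAH = 15°.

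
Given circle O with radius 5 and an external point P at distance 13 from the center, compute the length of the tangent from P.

tangent = √(d² - r²) = √(13² - 5²) = √(169 - 25) = √144 = 12

12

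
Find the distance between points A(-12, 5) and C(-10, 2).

d = sqrt((2)^2 + (-3)^2) = sqrt(13)

sqrt(13)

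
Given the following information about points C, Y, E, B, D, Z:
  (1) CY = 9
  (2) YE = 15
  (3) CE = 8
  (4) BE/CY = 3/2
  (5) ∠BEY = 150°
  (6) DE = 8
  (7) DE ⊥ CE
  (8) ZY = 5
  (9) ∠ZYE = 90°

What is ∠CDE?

Step 1: By the law of cosines on triangle DEC: DC² = 8² + 8² − 2·8·8·cos(90°) = 128, so DC = 8·√2.
Step 2: By the inverse law of cosines on triangle CDE: cos(∠CDE) = ((8·√2)² + 8² − 8²) / (2·8·√2·8) = 128/181.02 = 0.7071, so ∠CDE = 45°.

Therefore, the measure of angle ∠CDE = 45°.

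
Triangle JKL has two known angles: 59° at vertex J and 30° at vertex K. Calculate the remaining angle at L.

angle L = 180 - 59 - 30 = 91 degrees.

91 degrees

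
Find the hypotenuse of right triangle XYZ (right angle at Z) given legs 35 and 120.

In a right triangle, the square of the hypotenuse equals the sum of the squares of the two legs.
The legs are 35 and 120, so the hypotenuse = sqrt(1225 + 14400) = sqrt(15625) = 125.

125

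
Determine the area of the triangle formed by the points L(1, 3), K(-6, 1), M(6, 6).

Using the Shoelace formula for a triangle:
Area = (1/2)|x0(y1 - y2) + x1(y2 - y0) + x2(y0 - y1)|
Area = (1/2)|1(1 - 6) + -6(6 - 3) + 6(3 - 1)|
Area = (1/2)|-5 + -18 + 12|
Area = (1/2)|-11|
Area = (1/2)(11)
Area = 11/2

11/2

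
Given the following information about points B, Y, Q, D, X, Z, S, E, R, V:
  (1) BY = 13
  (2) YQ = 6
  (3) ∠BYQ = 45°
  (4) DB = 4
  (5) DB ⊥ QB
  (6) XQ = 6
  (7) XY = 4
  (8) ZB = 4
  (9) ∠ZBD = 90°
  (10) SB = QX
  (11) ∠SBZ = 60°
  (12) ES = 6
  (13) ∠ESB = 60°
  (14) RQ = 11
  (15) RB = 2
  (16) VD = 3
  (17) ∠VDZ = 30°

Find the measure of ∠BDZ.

Step 1: By the law of cosines on triangle DBZ: DZ² = 4² + 4² − 2·4·4·cos(90°) = 32, so DZ = 4·√2.
Step 2: By the inverse law of cosines on triangle BDZ: cos(∠BDZ) = (4² + (4·√2)² − 4²) / (2·4·4·√2) = 32/45.25 = 0.7071, so ∠BDZ = 45°.

Therefore, the measure of angle ∠BDZ = 45°.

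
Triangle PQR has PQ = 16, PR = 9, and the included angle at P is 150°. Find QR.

By the law of cosines: QR^2 = PQ^2 + PR^2 - 2*PQ*PR*cos(P)
QR^2 = 16^2 + 9^2 - 2*16*9*cos(150°)
QR^2 = 256 + 81 - 288*(-sqrt(3)/2)
QR^2 = 144*sqrt(3) + 337
QR = sqrt(144*sqrt(3) + 337)

sqrt(144*sqrt(3) + 337)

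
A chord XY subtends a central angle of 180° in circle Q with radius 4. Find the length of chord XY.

Drop a perpendicular from the center to the chord, bisecting both the chord and the central angle.
Each half-chord = r sin(θ/2) = 4 sin(90°).
The full chord = 2 × 4 × sin(90°) = 8.

8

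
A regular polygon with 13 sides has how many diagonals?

Each of the 13 vertices connects to 10 non-adjacent vertices via diagonals.
Total connections = 13 × 10 = 130, but each diagonal is counted twice.
Number of diagonals = 130 / 2 = 65.

65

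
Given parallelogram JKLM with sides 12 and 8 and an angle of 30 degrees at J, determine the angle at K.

In a parallelogram, consecutive angles are supplementary (sum to 180°).
angle K = 180 - angle J
angle K = 180 - 30
angle K = 150 degrees

150 degrees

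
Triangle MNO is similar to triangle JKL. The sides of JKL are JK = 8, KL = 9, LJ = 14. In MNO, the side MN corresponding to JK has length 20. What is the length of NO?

k = 20/8 = 5/2. NO = 5/2 * 9 = 45/2.

45/2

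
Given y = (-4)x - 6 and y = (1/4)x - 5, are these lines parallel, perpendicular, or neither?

Slope of line 1: m1 = -4
Slope of line 2: m2 = 1/4
Two lines are perpendicular when the product of their slopes is -1 (negative reciprocals).
m1 * m2 = (-4) * (1/4) = -1, confirming perpendicularity.

Perpendicular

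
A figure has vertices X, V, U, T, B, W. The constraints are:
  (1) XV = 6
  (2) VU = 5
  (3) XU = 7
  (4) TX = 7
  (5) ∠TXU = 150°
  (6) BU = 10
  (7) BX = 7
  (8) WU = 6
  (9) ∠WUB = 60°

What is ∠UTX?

Step 1: By the law of cosines on triangle TXU: TU² = 7² + 7² − 2·7·7·cos(150°) = 182.87, so TU ≈ 13.52.
Step 2: By the inverse law of cosines on triangle UTX: cos(∠UTX) = (13.52² + 7² − 7²) / (2·13.52·7) = 182.87/189.32 = 0.9659, so ∠UTX = 15°.

Therefore, the measure of angle ∠UTX = 15°.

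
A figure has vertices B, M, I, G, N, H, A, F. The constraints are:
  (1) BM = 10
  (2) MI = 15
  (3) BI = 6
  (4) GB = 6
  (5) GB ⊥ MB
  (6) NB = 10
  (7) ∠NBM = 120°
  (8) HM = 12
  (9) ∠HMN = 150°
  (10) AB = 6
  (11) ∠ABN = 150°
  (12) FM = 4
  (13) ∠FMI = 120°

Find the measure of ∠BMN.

Step 1: By the law of cosines on triangle MBN: MN² = 10² + 10² − 2·10·10·cos(120°) = 300, so MN = 10·√3.
Step 2: By the inverse law of cosines on triangle BMN: cos(∠BMN) = (10² + (10·√3)² − 10²) / (2·10·10·√3) = 300/346.41 = 0.866, so ∠BMN = 30°.

Therefore, the measure of angle ∠BMN = 30°.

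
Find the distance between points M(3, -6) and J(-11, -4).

d = sqrt((-11 - 3)^2 + (-4 - -6)^2)
d = sqrt(-14^2 + 2^2)
d = sqrt(196 + 4)
d = sqrt(200) = 10*sqrt(2)

10*sqrt(2)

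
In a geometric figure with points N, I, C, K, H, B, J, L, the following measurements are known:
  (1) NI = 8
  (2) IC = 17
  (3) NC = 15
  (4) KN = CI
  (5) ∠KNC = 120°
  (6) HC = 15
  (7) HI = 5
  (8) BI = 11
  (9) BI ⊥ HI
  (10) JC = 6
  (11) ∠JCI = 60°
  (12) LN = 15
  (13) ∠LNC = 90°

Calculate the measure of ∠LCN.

Step 1: By the law of cosines on triangle CNL: CL² = 15² + 15² − 2·15·15·cos(90°) = 450, so CL = 15·√2.
Step 2: By the inverse law of cosines on triangle LCN: cos(∠LCN) = ((15·√2)² + 15² − 15²) / (2·15·√2·15) = 450/636.4 = 0.7071, so ∠LCN = 45°.

Therefore, the measure of angle ∠LCN = 45°.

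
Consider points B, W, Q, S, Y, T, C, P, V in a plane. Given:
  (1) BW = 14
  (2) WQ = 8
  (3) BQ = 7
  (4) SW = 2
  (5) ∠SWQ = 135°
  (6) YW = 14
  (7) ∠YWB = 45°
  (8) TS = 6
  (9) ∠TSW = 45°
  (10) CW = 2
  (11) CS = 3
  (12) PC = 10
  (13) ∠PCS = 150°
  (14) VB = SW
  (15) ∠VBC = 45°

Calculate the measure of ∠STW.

Step 1: By the law of cosines on triangle TSW: TW² = 6² + 2² − 2·6·2·cos(45°) = 23.03, so TW ≈ 4.8.
Step 2: By the inverse law of cosines on triangle STW: cos(∠STW) = (6² + 4.8² − 2²) / (2·6·4.8) = 55.03/57.59 = 0.9556, so ∠STW = 17.14°.

Therefore, the measure of angle ∠STW = 17.14°.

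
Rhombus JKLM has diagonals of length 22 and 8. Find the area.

The diagonals of a rhombus divide it into four right triangles.
Each triangle has legs 22/ 2 = 11 and 8/2 = 4, so each has area (1/2)*11*4 = 22.
Four such triangles give total area = (d1 * d2) / 2 = 88.

88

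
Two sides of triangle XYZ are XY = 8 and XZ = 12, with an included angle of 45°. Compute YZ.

By the law of cosines: YZ^2 = XY^2 + XZ^2 - 2*XY*XZ*cos(X)
YZ^2 = 8^2 + 12^2 - 2*8*12*cos(45°)
YZ^2 = 64 + 144 - 192*(sqrt(2)/2)
YZ^2 = 208 - 96*sqrt(2)
YZ = 4*sqrt(13 - 6*sqrt(2))

4*sqrt(13 - 6*sqrt(2))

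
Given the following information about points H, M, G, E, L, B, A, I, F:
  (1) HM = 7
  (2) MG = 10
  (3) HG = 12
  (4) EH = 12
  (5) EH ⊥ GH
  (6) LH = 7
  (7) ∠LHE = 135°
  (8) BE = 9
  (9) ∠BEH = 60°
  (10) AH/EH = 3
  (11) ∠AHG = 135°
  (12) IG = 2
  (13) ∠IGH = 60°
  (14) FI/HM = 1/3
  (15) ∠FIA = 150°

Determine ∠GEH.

Step 1: By the law of cosines on triangle EHG: EG² = 12² + 12² − 2·12·12·cos(90°) = 288, so EG = 12·√2.
Step 2: By the inverse law of cosines on triangle GEH: cos(∠GEH) = ((12·√2)² + 12² − 12²) / (2·12·√2·12) = 288/407.29 = 0.7071, so ∠GEH = 45°.

Therefore, the measure of angle ∠GEH = 45°.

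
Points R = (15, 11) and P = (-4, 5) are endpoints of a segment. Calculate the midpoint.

The midpoint is the point halfway along the segment.
Move half the horizontal distance: 15 + (-4 - 15)/2 = 15 + -19/2 = 11/2
Move half the vertical distance: 11 + (5 - 11)/2 = 11 + -6/2 = 8
Midpoint = (11/2, 8)

(11/2, 8)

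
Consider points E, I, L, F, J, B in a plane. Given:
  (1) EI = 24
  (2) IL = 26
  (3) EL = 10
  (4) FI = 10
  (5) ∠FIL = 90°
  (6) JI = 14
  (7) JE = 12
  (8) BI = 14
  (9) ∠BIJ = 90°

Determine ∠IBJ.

Step 1: By the law of cosines on triangle BIJ: BJ² = 14² + 14² − 2·14·14·cos(90°) = 392, so BJ = 14·√2.
Step 2: By the inverse law of cosines on triangle IBJ: cos(∠IBJ) = (14² + (14·√2)² − 14²) / (2·14·14·√2) = 392/554.37 = 0.7071, so ∠IBJ = 45°.

Therefore, the measure of angle ∠IBJ = 45°.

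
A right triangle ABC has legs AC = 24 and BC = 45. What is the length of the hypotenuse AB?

By the Pythagorean theorem: AB^2 = AC^2 + BC^2
AB^2 = 24^2 + 45^2 = 576 + 2025 = 2601
AB = sqrt(2601) = 51

51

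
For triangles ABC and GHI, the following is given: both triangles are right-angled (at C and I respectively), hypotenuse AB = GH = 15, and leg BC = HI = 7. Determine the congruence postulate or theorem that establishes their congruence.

The given information provides:
both triangles are right-angled (at C and I respectively), hypotenuse AB = GH = 15, and leg BC = HI = 7
This matches the HL congruence theorem.
The hypotenuse and one leg of two right triangles are equal (Hypotenuse-Leg).

HL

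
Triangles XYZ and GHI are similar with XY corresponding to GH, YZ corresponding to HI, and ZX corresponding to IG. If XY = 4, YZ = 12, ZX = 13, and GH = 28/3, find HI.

k = 28/3/4 = 7/3. HI = 7/3 * 12 = 28.

28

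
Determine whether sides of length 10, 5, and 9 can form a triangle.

Sort the sides: 5, 9, 10.
It suffices to check that the sum of the two smallest exceeds the largest:
5 + 9 = 14 > 10. ✓
Yes, a valid triangle can be formed.

Yes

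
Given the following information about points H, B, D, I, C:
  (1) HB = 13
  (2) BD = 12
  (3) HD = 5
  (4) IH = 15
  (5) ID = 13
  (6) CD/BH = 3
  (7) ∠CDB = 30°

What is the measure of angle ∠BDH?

Step 1: By the inverse law of cosines on triangle BDH: cos(∠BDH) = (12² + 5² − 13²) / (2·12·5) = 0/120 = 0, so ∠BDH = 90°.

Therefore, the measure of angle ∠BDH = 90°.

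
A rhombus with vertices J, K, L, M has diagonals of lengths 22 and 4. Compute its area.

Area = (22 * 4) / 2 = 88 / 2 = 44

44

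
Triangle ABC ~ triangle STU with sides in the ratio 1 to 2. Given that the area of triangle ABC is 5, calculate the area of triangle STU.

Area ratio = (1/2)^2 = 1/4. Area of STU = 5 * 4/1 = 20.

20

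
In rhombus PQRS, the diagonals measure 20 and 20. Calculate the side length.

The diagonals of a rhombus bisect each other at right angles.
Half-diagonals: 20/2 = 10 and 20/2 = 10
side = sqrt(10^2 + 10^2)
side = sqrt(100 + 100)
side = sqrt(200) = 10*sqrt(2)

10*sqrt(2)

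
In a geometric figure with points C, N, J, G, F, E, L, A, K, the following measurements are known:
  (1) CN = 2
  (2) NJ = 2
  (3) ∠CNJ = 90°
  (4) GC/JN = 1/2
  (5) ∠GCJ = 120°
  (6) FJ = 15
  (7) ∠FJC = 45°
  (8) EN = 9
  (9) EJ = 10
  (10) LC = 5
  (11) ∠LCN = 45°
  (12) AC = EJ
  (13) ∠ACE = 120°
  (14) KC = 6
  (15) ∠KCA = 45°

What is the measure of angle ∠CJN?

Step 1: By the law of cosines on triangle JNC: JC² = 2² + 2² − 2·2·2·cos(90°) = 8, so JC = 2·√2.
Step 2: By the inverse law of cosines on triangle CJN: cos(∠CJN) = ((2·√2)² + 2² − 2²) / (2·2·√2·2) = 8/11.31 = 0.7071, so ∠CJN = 45°.

Therefore, the measure of angle ∠CJN = 45°.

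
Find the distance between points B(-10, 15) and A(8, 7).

The horizontal distance is |8 - -10| = 18 and the vertical distance is |7 - 15| = 8.
By the Pythagorean theorem, d = sqrt(18^2 + 8^2) = sqrt(388) = 2*sqrt(97).

2*sqrt(97)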